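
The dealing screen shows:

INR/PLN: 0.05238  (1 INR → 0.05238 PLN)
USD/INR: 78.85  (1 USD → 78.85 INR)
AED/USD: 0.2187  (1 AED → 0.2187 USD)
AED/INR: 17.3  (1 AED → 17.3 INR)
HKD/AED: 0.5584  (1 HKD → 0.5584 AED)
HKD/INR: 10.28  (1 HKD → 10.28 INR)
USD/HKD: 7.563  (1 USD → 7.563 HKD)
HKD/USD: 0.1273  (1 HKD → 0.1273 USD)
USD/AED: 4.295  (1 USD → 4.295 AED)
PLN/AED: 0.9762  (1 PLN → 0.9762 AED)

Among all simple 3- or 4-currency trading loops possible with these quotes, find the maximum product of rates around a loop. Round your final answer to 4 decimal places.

HKD→AED→USD→HKD: 0.5584 × 0.2187 × 7.563 = 0.92361
INR→PLN→AED→INR: 0.05238 × 0.9762 × 17.3 = 0.88461
INR→PLN→AED→USD→INR: 0.05238 × 0.9762 × 0.2187 × 78.85 = 0.88177
Maximum is HKD→AED→USD→HKD at 0.9236; no arbitrage — every cycle loses value.

0.9236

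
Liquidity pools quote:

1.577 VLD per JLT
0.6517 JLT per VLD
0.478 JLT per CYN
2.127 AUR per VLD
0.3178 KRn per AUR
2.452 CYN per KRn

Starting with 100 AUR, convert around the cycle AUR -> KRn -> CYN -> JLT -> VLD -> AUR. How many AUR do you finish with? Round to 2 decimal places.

124.94

100 AUR × 0.3178 = 31.78 KRn
31.78 KRn × 2.452 = 77.92456 CYN
77.92456 CYN × 0.478 = 37.24793968 JLT
37.24793968 JLT × 1.577 = 58.74000087536 VLD
58.74000087536 VLD × 2.127 = 124.93998186189072 AUR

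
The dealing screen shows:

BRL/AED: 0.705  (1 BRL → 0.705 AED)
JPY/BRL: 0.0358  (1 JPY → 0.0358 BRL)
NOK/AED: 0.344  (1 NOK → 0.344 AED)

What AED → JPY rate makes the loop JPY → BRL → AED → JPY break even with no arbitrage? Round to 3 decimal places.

39.621

Known legs of the cycle: 0.0358 × 0.705 = 0.025239
For no arbitrage the full-cycle product must be 1, so the missing rate is 1 / 0.025239 ≈ 39.62122.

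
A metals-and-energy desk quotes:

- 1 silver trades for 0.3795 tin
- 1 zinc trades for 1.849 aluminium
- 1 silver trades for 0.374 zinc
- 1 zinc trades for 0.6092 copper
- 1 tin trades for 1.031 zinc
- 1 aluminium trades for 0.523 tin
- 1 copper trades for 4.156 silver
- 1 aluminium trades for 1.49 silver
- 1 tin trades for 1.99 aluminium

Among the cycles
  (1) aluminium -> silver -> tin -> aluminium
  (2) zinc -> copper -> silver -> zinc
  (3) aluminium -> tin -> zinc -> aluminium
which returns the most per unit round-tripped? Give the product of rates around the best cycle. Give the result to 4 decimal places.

1.1253

(1) 1.49 × 0.3795 × 1.99 = 1.12526
(2) 0.6092 × 4.156 × 0.374 = 0.94691
(3) 0.523 × 1.031 × 1.849 = 0.99700
Highest is cycle (1) at 1.1253 (>1, arbitrage).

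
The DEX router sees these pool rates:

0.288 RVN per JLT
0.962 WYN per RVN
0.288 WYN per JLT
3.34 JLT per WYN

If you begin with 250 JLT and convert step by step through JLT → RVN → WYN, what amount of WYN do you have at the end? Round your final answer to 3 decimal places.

69.264

250 JLT × 0.288 = 72 RVN
72 RVN × 0.962 = 69.264 WYN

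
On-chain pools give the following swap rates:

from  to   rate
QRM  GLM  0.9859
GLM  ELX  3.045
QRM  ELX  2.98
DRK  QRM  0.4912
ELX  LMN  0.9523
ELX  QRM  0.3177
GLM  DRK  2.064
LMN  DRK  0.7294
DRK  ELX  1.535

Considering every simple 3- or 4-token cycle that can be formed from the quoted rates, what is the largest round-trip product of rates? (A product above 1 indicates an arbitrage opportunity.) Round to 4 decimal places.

1.0662

ELX→LMN→DRK→ELX: 0.9523 × 0.7294 × 1.535 = 1.06622
ELX→LMN→DRK→QRM→ELX: 0.9523 × 0.7294 × 0.4912 × 2.98 = 1.01675
QRM→GLM→DRK→QRM: 0.9859 × 2.064 × 0.4912 = 0.99954
ELX→QRM→GLM→DRK→ELX: 0.3177 × 0.9859 × 2.064 × 1.535 = 0.99236
ELX→QRM→GLM→ELX: 0.3177 × 0.9859 × 3.045 = 0.95376
Maximum is ELX→LMN→DRK→ELX at 1.0662; arbitrage exists.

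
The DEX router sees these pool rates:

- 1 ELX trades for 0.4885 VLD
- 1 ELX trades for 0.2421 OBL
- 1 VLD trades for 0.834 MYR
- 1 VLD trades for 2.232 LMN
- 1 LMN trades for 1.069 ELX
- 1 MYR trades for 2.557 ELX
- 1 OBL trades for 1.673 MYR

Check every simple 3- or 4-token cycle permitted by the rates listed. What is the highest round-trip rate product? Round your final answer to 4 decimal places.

VLD→LMN→ELX→VLD: 2.232 × 1.069 × 0.4885 = 1.16556
MYR→ELX→VLD→MYR: 2.557 × 0.4885 × 0.834 = 1.04174
OBL→MYR→ELX→OBL: 1.673 × 2.557 × 0.2421 = 1.03567
Maximum is VLD→LMN→ELX→VLD at 1.1656; arbitrage exists.

1.1656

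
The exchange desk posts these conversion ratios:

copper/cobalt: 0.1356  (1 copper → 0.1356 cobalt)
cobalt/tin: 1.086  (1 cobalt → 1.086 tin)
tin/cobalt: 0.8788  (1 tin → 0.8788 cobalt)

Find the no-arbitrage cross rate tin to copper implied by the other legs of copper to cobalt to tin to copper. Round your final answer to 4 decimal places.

Known legs of the cycle: 0.1356 × 1.086 = 0.1472616
For no arbitrage the full-cycle product must be 1, so the missing rate is 1 / 0.1472616 ≈ 6.790637.

6.7906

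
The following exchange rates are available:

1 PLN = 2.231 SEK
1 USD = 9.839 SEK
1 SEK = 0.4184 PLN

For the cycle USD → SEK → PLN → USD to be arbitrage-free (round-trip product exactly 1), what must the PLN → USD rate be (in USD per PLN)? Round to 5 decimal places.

0.24292

Known legs of the cycle: 9.839 × 0.4184 = 4.1166376
For no arbitrage the full-cycle product must be 1, so the missing rate is 1 / 4.1166376 ≈ 0.2429167.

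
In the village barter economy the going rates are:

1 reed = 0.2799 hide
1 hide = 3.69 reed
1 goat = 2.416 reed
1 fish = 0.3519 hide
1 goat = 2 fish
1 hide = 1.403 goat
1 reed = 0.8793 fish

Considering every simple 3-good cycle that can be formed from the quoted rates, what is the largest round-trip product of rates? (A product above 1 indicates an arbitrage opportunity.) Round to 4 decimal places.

hide→reed→fish→hide: 3.69 × 0.8793 × 0.3519 = 1.14178
hide→goat→fish→hide: 1.403 × 2 × 0.3519 = 0.98743
hide→goat→reed→hide: 1.403 × 2.416 × 0.2799 = 0.94876
Maximum is hide→reed→fish→hide at 1.1418; arbitrage exists.

1.1418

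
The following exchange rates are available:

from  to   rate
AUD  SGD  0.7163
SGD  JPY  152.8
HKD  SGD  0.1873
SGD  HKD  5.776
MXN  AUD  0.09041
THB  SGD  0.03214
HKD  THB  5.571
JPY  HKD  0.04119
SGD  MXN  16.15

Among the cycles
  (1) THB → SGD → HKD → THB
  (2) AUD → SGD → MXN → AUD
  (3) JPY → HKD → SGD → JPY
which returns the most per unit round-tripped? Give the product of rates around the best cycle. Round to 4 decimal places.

(1) 0.03214 × 5.776 × 5.571 = 1.03420
(2) 0.7163 × 16.15 × 0.09041 = 1.04589
(3) 0.04119 × 0.1873 × 152.8 = 1.17883
Highest is cycle (3) at 1.1788 (>1, arbitrage).

1.1788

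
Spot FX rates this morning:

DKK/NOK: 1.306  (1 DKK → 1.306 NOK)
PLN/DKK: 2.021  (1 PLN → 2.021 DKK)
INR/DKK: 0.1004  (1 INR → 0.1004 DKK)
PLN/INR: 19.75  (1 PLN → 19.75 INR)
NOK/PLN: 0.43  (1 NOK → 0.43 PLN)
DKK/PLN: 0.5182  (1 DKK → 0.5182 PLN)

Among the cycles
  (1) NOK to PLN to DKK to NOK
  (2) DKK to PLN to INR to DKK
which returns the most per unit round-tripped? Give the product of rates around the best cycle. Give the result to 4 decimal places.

1.1350

(1) 0.43 × 2.021 × 1.306 = 1.13495
(2) 0.5182 × 19.75 × 0.1004 = 1.02754
Highest is cycle (1) at 1.1350 (>1, arbitrage).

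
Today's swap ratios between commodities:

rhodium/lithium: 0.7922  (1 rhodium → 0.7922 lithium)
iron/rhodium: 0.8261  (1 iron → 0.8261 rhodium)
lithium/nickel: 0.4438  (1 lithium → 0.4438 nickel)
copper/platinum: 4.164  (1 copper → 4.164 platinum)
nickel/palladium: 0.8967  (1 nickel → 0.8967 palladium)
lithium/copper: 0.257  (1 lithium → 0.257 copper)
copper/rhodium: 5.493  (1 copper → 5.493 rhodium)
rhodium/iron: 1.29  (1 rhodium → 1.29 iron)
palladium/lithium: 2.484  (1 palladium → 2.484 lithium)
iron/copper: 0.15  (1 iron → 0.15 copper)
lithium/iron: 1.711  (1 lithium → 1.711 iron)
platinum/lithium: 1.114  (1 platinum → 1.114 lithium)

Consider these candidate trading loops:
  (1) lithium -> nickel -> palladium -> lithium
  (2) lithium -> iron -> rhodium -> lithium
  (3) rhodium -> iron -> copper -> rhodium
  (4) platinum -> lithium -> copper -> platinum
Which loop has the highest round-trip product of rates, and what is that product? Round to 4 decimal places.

(1) 0.4438 × 0.8967 × 2.484 = 0.98852
(2) 1.711 × 0.8261 × 0.7922 = 1.11974
(3) 1.29 × 0.15 × 5.493 = 1.06290
(4) 1.114 × 0.257 × 4.164 = 1.19214
Highest is cycle (4) at 1.1921 (>1, arbitrage).

1.1921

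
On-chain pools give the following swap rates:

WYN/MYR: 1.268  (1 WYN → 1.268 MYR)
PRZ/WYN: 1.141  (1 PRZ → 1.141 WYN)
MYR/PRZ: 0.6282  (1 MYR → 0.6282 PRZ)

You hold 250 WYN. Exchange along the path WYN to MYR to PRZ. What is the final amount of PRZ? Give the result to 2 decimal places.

250 WYN × 1.268 = 317 MYR
317 MYR × 0.6282 = 199.1394 PRZ

199.14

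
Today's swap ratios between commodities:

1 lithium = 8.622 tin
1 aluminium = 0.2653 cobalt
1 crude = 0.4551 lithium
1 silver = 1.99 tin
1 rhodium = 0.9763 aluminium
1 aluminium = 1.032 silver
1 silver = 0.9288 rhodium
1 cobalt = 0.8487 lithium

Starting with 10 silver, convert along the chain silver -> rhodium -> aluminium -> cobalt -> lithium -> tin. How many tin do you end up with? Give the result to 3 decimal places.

17.604

10 silver × 0.9288 = 9.288 rhodium
9.288 rhodium × 0.9763 = 9.0678744 aluminium
9.0678744 aluminium × 0.2653 = 2.40570707832 cobalt
2.40570707832 cobalt × 0.8487 = 2.041723597370184 lithium
2.041723597370184 lithium × 8.622 = 17.603740856525726448 tin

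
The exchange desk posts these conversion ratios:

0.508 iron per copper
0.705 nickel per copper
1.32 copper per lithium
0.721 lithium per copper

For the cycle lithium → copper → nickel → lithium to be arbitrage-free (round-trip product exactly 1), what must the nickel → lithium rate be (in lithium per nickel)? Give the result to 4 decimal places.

Known legs of the cycle: 1.32 × 0.705 = 0.9306
For no arbitrage the full-cycle product must be 1, so the missing rate is 1 / 0.9306 ≈ 1.074576.

1.0746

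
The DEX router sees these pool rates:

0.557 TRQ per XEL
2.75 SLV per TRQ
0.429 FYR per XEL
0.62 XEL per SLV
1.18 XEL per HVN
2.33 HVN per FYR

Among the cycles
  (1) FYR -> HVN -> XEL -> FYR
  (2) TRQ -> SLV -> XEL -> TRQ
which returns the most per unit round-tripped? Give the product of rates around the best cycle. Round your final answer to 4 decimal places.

1.1795

(1) 2.33 × 1.18 × 0.429 = 1.17949
(2) 2.75 × 0.62 × 0.557 = 0.94969
Highest is cycle (1) at 1.1795 (>1, arbitrage).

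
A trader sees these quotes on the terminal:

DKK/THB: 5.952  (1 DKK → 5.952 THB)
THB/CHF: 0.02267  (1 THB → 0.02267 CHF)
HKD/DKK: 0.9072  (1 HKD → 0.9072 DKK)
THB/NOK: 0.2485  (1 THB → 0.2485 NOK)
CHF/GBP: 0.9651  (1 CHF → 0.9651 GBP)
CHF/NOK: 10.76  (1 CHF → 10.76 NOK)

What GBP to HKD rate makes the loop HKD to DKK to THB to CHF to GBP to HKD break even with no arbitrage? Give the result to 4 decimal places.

8.4647

Known legs of the cycle: 0.9072 × 5.952 × 0.02267 × 0.9651 = 0.1181380504808448
For no arbitrage the full-cycle product must be 1, so the missing rate is 1 / 0.1181380504808448 ≈ 8.464673.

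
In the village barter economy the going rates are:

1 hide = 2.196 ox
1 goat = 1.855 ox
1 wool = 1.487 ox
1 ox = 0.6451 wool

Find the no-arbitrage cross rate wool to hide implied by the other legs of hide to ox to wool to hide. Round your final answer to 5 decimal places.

Known legs of the cycle: 2.196 × 0.6451 = 1.4166396
For no arbitrage the full-cycle product must be 1, so the missing rate is 1 / 1.4166396 ≈ 0.7058958.

0.70590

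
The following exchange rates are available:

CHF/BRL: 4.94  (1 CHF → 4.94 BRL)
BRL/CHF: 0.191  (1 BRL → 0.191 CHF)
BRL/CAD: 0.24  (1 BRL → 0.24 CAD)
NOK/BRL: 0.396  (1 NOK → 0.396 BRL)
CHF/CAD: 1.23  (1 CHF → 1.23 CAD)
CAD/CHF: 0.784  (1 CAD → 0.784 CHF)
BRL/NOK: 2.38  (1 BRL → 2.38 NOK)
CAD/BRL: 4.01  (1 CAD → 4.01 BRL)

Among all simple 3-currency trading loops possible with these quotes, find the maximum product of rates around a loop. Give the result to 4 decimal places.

0.9421

BRL→CHF→CAD→BRL: 0.191 × 1.23 × 4.01 = 0.94207
BRL→CAD→CHF→BRL: 0.24 × 0.784 × 4.94 = 0.92951
Maximum is BRL→CHF→CAD→BRL at 0.9421; no arbitrage — every cycle loses value.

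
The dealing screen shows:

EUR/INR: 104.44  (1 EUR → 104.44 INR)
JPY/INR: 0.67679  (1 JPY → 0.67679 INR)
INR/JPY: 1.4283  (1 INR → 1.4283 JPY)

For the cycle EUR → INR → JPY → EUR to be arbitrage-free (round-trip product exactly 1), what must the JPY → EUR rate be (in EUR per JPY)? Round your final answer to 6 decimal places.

Known legs of the cycle: 104.44 × 1.4283 = 149.171652
For no arbitrage the full-cycle product must be 1, so the missing rate is 1 / 149.171652 ≈ 0.00670369.

0.006704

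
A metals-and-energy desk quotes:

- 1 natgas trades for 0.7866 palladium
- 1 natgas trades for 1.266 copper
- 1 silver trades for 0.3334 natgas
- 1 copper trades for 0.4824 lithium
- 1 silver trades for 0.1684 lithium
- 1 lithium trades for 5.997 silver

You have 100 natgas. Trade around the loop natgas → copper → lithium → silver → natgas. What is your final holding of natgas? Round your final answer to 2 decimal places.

100 natgas × 1.266 = 126.6 copper
126.6 copper × 0.4824 = 61.07184 lithium
61.07184 lithium × 5.997 = 366.24782448 silver
366.24782448 silver × 0.3334 = 122.107024681632 natgas

122.11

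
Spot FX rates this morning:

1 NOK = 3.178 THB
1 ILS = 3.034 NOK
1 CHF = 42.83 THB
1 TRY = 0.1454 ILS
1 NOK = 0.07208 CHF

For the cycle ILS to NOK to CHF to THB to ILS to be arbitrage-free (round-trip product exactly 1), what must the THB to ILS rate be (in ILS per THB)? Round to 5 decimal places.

0.10676

Known legs of the cycle: 3.034 × 0.07208 × 42.83 = 9.3665235376
For no arbitrage the full-cycle product must be 1, so the missing rate is 1 / 9.3665235376 ≈ 0.1067632.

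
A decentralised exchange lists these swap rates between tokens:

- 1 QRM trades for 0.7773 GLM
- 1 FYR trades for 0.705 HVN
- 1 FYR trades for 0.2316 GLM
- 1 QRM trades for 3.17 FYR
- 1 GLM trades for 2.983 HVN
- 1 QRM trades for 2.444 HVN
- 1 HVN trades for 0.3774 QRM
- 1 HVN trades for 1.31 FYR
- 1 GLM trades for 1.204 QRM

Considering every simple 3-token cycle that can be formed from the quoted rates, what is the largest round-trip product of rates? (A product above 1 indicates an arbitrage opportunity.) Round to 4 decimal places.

0.9050

FYR→GLM→HVN→FYR: 0.2316 × 2.983 × 1.31 = 0.90503
FYR→GLM→QRM→FYR: 0.2316 × 1.204 × 3.17 = 0.88394
GLM→HVN→QRM→GLM: 2.983 × 0.3774 × 0.7773 = 0.87507
FYR→HVN→QRM→FYR: 0.705 × 0.3774 × 3.17 = 0.84343
Maximum is FYR→GLM→HVN→FYR at 0.9050; no arbitrage — every cycle loses value.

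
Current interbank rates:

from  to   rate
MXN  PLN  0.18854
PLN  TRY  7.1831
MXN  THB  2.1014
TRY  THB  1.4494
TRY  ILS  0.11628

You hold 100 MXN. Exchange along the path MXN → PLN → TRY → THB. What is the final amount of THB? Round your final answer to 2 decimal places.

100 MXN × 0.18854 = 18.854 PLN
18.854 PLN × 7.1831 = 135.4301674 TRY
135.4301674 TRY × 1.4494 = 196.29248462956 THB

196.29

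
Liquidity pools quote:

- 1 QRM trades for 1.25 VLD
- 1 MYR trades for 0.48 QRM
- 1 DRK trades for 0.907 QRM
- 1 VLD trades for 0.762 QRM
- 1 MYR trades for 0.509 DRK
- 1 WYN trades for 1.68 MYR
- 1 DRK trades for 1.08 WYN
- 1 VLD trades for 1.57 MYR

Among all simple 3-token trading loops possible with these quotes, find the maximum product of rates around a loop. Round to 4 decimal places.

MYR→QRM→VLD→MYR: 0.48 × 1.25 × 1.57 = 0.94200
MYR→DRK→WYN→MYR: 0.509 × 1.08 × 1.68 = 0.92353
Maximum is MYR→QRM→VLD→MYR at 0.9420; no arbitrage — every cycle loses value.

0.9420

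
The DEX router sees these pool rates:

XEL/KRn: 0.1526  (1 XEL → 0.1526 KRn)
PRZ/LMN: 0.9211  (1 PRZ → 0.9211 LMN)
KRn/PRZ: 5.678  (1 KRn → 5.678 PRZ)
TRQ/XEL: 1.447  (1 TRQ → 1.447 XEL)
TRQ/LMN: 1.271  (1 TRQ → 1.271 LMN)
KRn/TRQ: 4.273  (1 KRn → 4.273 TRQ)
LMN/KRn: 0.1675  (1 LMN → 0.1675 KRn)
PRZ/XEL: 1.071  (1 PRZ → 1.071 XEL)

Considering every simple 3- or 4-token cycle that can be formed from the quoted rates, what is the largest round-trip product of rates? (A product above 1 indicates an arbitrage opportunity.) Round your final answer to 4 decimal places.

TRQ→XEL→KRn→TRQ: 1.447 × 0.1526 × 4.273 = 0.94353
PRZ→XEL→KRn→PRZ: 1.071 × 0.1526 × 5.678 = 0.92798
TRQ→LMN→KRn→TRQ: 1.271 × 0.1675 × 4.273 = 0.90969
PRZ→LMN→KRn→PRZ: 0.9211 × 0.1675 × 5.678 = 0.87603
Maximum is TRQ→XEL→KRn→TRQ at 0.9435; no arbitrage — every cycle loses value.

0.9435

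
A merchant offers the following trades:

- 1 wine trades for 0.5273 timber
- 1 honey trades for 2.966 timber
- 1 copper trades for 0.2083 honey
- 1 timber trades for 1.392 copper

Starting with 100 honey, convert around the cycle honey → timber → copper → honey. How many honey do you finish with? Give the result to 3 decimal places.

100 honey × 2.966 = 296.6 timber
296.6 timber × 1.392 = 412.8672 copper
412.8672 copper × 0.2083 = 86.00023776 honey

86.000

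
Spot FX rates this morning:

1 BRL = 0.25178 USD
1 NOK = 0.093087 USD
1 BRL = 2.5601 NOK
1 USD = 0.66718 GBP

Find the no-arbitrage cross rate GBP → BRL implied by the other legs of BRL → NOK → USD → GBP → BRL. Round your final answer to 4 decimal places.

Known legs of the cycle: 2.5601 × 0.093087 × 0.66718 = 0.158997019308066
For no arbitrage the full-cycle product must be 1, so the missing rate is 1 / 0.158997019308066 ≈ 6.289426.

6.2894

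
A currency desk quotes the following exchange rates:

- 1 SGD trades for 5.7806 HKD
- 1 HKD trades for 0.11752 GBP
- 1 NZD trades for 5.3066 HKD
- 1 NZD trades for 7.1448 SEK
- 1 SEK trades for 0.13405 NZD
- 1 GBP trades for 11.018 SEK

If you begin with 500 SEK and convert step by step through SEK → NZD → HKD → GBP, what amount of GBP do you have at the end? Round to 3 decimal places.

500 SEK × 0.13405 = 67.025 NZD
67.025 NZD × 5.3066 = 355.674865 HKD
355.674865 HKD × 0.11752 = 41.7989101348 GBP

41.799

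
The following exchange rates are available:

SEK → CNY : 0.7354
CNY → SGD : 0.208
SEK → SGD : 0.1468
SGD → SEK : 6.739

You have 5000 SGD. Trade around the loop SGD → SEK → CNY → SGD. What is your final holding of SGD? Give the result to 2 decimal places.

5154.10

5000 SGD × 6.739 = 33695 SEK
33695 SEK × 0.7354 = 24779.303 CNY
24779.303 CNY × 0.208 = 5154.095024 SGD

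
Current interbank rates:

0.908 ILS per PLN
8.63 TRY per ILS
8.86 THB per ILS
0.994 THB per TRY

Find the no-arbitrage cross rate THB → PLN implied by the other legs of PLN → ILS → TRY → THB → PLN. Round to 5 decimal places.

Known legs of the cycle: 0.908 × 8.63 × 0.994 = 7.78902376
For no arbitrage the full-cycle product must be 1, so the missing rate is 1 / 7.78902376 ≈ 0.1283858.

0.12839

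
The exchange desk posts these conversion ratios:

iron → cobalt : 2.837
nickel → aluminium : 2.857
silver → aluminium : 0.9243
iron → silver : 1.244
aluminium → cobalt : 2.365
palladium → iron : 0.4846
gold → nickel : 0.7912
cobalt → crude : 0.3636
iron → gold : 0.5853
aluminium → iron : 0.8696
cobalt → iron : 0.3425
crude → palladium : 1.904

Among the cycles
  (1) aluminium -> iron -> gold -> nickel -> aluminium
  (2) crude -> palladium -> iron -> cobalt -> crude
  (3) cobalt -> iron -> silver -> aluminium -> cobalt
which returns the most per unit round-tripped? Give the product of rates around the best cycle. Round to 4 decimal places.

(1) 0.8696 × 0.5853 × 0.7912 × 2.857 = 1.15052
(2) 1.904 × 0.4846 × 2.837 × 0.3636 = 0.95177
(3) 0.3425 × 1.244 × 0.9243 × 2.365 = 0.93138
Highest is cycle (1) at 1.1505 (>1, arbitrage).

1.1505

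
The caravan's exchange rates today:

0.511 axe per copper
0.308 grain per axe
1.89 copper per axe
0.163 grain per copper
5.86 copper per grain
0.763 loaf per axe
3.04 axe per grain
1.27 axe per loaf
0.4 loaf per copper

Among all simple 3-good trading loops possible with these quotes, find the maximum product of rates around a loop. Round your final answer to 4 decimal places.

axe→copper→loaf→axe: 1.89 × 0.4 × 1.27 = 0.96012
grain→axe→copper→grain: 3.04 × 1.89 × 0.163 = 0.93653
grain→copper→axe→grain: 5.86 × 0.511 × 0.308 = 0.92229
Maximum is axe→copper→loaf→axe at 0.9601; no arbitrage — every cycle loses value.

0.9601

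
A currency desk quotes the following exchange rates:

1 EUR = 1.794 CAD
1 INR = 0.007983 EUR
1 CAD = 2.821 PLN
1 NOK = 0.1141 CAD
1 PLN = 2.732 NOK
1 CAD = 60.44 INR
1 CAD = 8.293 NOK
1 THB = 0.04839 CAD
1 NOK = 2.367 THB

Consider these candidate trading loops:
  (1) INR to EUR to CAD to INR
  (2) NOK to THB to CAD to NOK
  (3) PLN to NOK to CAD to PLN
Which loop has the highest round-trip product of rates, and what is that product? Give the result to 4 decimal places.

(1) 0.007983 × 1.794 × 60.44 = 0.86559
(2) 2.367 × 0.04839 × 8.293 = 0.94987
(3) 2.732 × 0.1141 × 2.821 = 0.87937
Highest is cycle (2) at 0.9499 (≤1, no arbitrage).

0.9499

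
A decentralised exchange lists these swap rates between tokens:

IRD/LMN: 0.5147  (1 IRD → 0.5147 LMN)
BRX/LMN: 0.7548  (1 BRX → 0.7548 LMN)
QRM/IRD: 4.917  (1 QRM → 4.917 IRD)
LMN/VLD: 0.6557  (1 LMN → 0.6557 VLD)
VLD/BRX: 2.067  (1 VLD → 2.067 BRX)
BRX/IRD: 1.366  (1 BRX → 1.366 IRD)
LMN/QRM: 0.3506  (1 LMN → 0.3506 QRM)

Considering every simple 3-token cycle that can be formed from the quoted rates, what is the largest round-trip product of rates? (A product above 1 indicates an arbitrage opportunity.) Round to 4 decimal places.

1.0230

VLD→BRX→LMN→VLD: 2.067 × 0.7548 × 0.6557 = 1.02300
IRD→LMN→QRM→IRD: 0.5147 × 0.3506 × 4.917 = 0.88729
Maximum is VLD→BRX→LMN→VLD at 1.0230; arbitrage exists.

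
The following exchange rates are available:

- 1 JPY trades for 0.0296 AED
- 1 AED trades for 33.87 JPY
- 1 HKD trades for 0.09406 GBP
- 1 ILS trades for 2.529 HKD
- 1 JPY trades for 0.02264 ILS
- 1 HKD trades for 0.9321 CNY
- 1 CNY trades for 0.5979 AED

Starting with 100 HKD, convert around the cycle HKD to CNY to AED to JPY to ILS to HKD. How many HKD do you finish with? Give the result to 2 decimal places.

108.08

100 HKD × 0.9321 = 93.21 CNY
93.21 CNY × 0.5979 = 55.730259 AED
55.730259 AED × 33.87 = 1887.58387233 JPY
1887.58387233 JPY × 0.02264 = 42.7348988695512 ILS
42.7348988695512 ILS × 2.529 = 108.0765592410949848 HKD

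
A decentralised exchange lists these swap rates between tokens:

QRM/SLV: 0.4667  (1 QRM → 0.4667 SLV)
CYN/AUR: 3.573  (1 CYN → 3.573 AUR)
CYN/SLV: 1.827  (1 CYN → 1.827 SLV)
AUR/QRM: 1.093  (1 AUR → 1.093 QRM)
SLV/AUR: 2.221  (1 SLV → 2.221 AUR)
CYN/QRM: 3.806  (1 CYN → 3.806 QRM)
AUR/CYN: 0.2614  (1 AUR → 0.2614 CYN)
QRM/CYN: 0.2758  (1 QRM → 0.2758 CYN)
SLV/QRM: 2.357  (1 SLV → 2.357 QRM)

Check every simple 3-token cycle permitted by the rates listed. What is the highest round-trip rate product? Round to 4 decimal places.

SLV→QRM→CYN→SLV: 2.357 × 0.2758 × 1.827 = 1.18766
SLV→AUR→QRM→SLV: 2.221 × 1.093 × 0.4667 = 1.13294
AUR→QRM→CYN→AUR: 1.093 × 0.2758 × 3.573 = 1.07708
SLV→AUR→CYN→SLV: 2.221 × 0.2614 × 1.827 = 1.06070
Maximum is SLV→QRM→CYN→SLV at 1.1877; arbitrage exists.

1.1877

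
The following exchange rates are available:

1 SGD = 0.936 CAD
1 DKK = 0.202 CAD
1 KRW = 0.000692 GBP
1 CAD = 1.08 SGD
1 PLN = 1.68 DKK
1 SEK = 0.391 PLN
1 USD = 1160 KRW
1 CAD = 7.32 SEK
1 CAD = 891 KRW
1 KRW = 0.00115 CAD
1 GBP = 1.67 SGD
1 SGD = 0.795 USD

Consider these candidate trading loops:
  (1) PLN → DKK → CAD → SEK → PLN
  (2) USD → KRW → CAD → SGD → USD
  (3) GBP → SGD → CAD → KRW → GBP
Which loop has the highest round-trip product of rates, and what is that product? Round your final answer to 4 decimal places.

1.1454

(1) 1.68 × 0.202 × 7.32 × 0.391 = 0.97129
(2) 1160 × 0.00115 × 1.08 × 0.795 = 1.14537
(3) 1.67 × 0.936 × 891 × 0.000692 = 0.96378
Highest is cycle (2) at 1.1454 (>1, arbitrage).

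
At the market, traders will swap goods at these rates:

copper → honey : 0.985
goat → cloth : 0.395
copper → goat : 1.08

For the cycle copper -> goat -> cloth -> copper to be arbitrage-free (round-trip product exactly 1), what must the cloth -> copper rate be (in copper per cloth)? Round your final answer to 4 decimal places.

2.3441

Known legs of the cycle: 1.08 × 0.395 = 0.4266
For no arbitrage the full-cycle product must be 1, so the missing rate is 1 / 0.4266 ≈ 2.344116.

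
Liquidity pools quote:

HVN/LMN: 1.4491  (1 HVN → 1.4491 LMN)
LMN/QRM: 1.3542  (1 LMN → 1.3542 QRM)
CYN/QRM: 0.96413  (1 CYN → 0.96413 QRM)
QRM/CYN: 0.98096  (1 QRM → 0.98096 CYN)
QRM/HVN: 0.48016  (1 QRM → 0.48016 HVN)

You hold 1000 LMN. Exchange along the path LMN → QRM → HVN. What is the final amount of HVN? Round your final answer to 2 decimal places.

1000 LMN × 1.3542 = 1354.2 QRM
1354.2 QRM × 0.48016 = 650.232672 HVN

650.23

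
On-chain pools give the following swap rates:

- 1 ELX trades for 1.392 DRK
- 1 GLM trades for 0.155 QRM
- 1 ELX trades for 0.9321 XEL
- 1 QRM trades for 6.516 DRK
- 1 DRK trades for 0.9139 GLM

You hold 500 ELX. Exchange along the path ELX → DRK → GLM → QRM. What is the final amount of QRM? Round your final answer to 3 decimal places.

98.592

500 ELX × 1.392 = 696 DRK
696 DRK × 0.9139 = 636.0744 GLM
636.0744 GLM × 0.155 = 98.591532 QRM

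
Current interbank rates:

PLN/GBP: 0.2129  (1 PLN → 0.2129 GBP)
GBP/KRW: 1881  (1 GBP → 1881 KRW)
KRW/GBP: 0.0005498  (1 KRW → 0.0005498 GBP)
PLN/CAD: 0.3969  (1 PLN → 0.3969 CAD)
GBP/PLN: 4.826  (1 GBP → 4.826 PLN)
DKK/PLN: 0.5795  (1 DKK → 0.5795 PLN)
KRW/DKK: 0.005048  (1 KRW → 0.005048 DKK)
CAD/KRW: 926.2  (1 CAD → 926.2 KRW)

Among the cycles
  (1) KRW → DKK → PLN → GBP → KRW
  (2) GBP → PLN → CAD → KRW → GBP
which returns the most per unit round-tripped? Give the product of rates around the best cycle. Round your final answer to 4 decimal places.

(1) 0.005048 × 0.5795 × 0.2129 × 1881 = 1.17149
(2) 4.826 × 0.3969 × 926.2 × 0.0005498 = 0.97539
Highest is cycle (1) at 1.1715 (>1, arbitrage).

1.1715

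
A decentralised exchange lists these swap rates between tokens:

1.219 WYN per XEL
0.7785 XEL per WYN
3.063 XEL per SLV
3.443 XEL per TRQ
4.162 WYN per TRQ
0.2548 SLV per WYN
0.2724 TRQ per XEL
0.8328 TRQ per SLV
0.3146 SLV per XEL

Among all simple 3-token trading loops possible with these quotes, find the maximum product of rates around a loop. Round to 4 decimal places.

SLV→XEL→WYN→SLV: 3.063 × 1.219 × 0.2548 = 0.95137
SLV→TRQ→XEL→SLV: 0.8328 × 3.443 × 0.3146 = 0.90206
SLV→TRQ→WYN→SLV: 0.8328 × 4.162 × 0.2548 = 0.88317
XEL→TRQ→WYN→XEL: 0.2724 × 4.162 × 0.7785 = 0.88261
Maximum is SLV→XEL→WYN→SLV at 0.9514; no arbitrage — every cycle loses value.

0.9514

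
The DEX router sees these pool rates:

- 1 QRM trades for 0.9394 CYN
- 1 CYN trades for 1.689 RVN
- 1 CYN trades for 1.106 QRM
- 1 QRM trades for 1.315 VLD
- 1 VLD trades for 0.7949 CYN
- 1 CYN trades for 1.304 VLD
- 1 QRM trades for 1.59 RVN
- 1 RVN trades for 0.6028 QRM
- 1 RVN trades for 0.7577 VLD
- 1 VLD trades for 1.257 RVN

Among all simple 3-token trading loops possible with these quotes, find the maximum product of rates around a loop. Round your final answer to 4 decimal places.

CYN→QRM→VLD→CYN: 1.106 × 1.315 × 0.7949 = 1.15609
CYN→RVN→VLD→CYN: 1.689 × 0.7577 × 0.7949 = 1.01728
QRM→VLD→RVN→QRM: 1.315 × 1.257 × 0.6028 = 0.99640
CYN→RVN→QRM→CYN: 1.689 × 0.6028 × 0.9394 = 0.95643
Maximum is CYN→QRM→VLD→CYN at 1.1561; arbitrage exists.

1.1561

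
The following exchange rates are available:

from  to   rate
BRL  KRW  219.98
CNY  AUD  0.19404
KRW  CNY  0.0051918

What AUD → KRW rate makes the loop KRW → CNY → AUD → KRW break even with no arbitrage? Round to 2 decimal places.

992.64

Known legs of the cycle: 0.0051918 × 0.19404 = 0.001007416872
For no arbitrage the full-cycle product must be 1, so the missing rate is 1 / 0.001007416872 ≈ 992.6377.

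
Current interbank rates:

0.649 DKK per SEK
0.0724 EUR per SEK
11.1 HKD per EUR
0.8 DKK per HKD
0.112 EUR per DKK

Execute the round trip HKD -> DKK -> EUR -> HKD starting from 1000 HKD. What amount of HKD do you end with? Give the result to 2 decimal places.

1000 HKD × 0.8 = 800 DKK
800 DKK × 0.112 = 89.6 EUR
89.6 EUR × 11.1 = 994.56 HKD

994.56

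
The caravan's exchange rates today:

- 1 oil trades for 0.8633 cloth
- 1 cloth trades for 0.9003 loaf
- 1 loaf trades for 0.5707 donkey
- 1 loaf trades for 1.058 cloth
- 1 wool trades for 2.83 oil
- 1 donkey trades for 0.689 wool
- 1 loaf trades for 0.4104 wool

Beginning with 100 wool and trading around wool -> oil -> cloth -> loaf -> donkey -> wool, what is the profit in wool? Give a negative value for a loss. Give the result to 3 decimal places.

100 wool × 2.83 = 283 oil
283 oil × 0.8633 = 244.3139 cloth
244.3139 cloth × 0.9003 = 219.95580417 loaf
219.95580417 loaf × 0.5707 = 125.528777439819 donkey
125.528777439819 donkey × 0.689 = 86.489327656035291 wool
Net change: 86.489327656035291 − 100 = -13.510672343964709 wool

-13.511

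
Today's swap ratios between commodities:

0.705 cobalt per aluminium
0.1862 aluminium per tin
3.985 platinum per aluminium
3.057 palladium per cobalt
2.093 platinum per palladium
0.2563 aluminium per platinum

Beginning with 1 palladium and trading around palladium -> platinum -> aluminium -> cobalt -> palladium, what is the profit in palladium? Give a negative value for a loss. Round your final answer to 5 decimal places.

1 palladium × 2.093 = 2.093 platinum
2.093 platinum × 0.2563 = 0.5364359 aluminium
0.5364359 aluminium × 0.705 = 0.3781873095 cobalt
0.3781873095 cobalt × 3.057 = 1.1561186051415 palladium
Net change: 1.1561186051415 − 1 = 0.1561186051415 palladium

0.15612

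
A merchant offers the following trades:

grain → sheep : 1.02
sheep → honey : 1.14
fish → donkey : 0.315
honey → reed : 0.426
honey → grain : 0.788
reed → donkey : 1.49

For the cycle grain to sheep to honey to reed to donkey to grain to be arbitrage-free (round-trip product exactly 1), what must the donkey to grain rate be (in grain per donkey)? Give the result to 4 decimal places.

Known legs of the cycle: 1.02 × 1.14 × 0.426 × 1.49 = 0.738075672
For no arbitrage the full-cycle product must be 1, so the missing rate is 1 / 0.738075672 ≈ 1.354875.

1.3549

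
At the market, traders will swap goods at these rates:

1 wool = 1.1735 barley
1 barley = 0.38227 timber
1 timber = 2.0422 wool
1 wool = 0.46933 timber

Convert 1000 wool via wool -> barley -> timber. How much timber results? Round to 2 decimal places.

1000 wool × 1.1735 = 1173.5 barley
1173.5 barley × 0.38227 = 448.593845 timber

448.59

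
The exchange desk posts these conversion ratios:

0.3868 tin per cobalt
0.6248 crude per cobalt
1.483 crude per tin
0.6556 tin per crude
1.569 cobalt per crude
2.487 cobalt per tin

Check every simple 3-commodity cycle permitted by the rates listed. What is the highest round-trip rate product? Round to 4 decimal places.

crude→tin→cobalt→crude: 0.6556 × 2.487 × 0.6248 = 1.01872
crude→cobalt→tin→crude: 1.569 × 0.3868 × 1.483 = 0.90002
Maximum is crude→tin→cobalt→crude at 1.0187; arbitrage exists.

1.0187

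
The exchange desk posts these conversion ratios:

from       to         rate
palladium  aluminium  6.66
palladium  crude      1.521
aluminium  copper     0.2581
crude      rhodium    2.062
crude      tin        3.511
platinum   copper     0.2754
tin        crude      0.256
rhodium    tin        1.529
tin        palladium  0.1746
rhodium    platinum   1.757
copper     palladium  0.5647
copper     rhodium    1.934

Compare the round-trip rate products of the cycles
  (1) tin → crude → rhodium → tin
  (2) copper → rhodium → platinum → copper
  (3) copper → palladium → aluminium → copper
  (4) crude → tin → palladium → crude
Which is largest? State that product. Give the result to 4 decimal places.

(1) 0.256 × 2.062 × 1.529 = 0.80712
(2) 1.934 × 1.757 × 0.2754 = 0.93582
(3) 0.5647 × 6.66 × 0.2581 = 0.97069
(4) 3.511 × 0.1746 × 1.521 = 0.93240
Highest is cycle (3) at 0.9707 (≤1, no arbitrage).

0.9707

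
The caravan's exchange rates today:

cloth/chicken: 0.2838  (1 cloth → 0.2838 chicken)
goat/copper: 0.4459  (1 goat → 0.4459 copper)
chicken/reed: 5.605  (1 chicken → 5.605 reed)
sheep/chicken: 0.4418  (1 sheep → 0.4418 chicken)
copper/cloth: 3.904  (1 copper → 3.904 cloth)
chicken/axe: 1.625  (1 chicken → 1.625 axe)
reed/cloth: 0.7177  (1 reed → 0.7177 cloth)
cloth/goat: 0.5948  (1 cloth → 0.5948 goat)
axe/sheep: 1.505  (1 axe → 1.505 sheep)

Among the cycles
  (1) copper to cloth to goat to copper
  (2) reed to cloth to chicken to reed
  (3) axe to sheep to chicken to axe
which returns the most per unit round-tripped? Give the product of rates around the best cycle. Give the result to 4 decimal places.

(1) 3.904 × 0.5948 × 0.4459 = 1.03542
(2) 0.7177 × 0.2838 × 5.605 = 1.14164
(3) 1.505 × 0.4418 × 1.625 = 1.08048
Highest is cycle (2) at 1.1416 (>1, arbitrage).

1.1416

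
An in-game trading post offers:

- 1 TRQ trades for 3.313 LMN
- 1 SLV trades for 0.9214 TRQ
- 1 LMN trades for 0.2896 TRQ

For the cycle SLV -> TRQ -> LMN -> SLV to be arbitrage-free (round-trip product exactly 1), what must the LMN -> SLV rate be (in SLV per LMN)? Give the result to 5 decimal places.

Known legs of the cycle: 0.9214 × 3.313 = 3.0525982
For no arbitrage the full-cycle product must be 1, so the missing rate is 1 / 3.0525982 ≈ 0.3275898.

0.32759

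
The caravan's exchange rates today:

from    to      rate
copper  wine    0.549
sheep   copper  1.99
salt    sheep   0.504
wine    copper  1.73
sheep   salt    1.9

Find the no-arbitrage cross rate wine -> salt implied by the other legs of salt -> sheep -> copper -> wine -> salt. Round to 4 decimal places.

1.8161

Known legs of the cycle: 0.504 × 1.99 × 0.549 = 0.55062504
For no arbitrage the full-cycle product must be 1, so the missing rate is 1 / 0.55062504 ≈ 1.816118.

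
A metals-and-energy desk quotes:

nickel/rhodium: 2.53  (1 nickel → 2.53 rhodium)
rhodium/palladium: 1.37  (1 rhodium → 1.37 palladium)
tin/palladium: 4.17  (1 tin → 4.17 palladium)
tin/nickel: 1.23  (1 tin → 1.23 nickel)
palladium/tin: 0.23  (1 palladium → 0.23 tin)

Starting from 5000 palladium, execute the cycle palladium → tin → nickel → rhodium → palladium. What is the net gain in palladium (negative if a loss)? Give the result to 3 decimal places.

-97.202

5000 palladium × 0.23 = 1150 tin
1150 tin × 1.23 = 1414.5 nickel
1414.5 nickel × 2.53 = 3578.685 rhodium
3578.685 rhodium × 1.37 = 4902.79845 palladium
Net change: 4902.79845 − 5000 = -97.20155 palladium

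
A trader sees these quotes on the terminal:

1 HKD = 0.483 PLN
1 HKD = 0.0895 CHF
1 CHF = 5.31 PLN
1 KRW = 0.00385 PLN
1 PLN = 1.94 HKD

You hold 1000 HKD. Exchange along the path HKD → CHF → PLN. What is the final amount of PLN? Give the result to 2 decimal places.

475.25

1000 HKD × 0.0895 = 89.5 CHF
89.5 CHF × 5.31 = 475.245 PLN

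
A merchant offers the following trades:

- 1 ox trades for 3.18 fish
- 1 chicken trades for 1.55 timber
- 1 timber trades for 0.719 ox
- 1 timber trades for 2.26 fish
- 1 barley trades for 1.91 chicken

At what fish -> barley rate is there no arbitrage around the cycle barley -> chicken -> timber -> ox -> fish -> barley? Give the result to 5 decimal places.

0.14773

Known legs of the cycle: 1.91 × 1.55 × 0.719 × 3.18 = 6.76894641
For no arbitrage the full-cycle product must be 1, so the missing rate is 1 / 6.76894641 ≈ 0.1477335.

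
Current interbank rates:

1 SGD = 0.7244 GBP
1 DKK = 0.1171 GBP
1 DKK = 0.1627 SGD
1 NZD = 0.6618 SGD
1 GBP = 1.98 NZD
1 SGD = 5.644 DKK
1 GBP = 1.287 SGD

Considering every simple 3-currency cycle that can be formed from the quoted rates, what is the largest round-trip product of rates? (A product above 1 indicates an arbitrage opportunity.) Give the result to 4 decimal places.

SGD→GBP→NZD→SGD: 0.7244 × 1.98 × 0.6618 = 0.94923
SGD→DKK→GBP→SGD: 5.644 × 0.1171 × 1.287 = 0.85059
Maximum is SGD→GBP→NZD→SGD at 0.9492; no arbitrage — every cycle loses value.

0.9492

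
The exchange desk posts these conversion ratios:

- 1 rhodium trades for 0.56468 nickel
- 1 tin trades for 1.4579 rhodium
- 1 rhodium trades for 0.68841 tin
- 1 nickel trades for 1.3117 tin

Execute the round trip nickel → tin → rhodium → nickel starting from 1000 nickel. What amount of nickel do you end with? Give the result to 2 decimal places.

1000 nickel × 1.3117 = 1311.7 tin
1311.7 tin × 1.4579 = 1912.32743 rhodium
1912.32743 rhodium × 0.56468 = 1079.8530531724 nickel

1079.85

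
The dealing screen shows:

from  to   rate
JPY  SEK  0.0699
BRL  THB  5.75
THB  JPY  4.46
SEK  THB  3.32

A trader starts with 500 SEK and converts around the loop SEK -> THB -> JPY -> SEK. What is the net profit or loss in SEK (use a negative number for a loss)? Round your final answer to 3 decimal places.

17.512

500 SEK × 3.32 = 1660 THB
1660 THB × 4.46 = 7403.6 JPY
7403.6 JPY × 0.0699 = 517.51164 SEK
Net change: 517.51164 − 500 = 17.51164 SEK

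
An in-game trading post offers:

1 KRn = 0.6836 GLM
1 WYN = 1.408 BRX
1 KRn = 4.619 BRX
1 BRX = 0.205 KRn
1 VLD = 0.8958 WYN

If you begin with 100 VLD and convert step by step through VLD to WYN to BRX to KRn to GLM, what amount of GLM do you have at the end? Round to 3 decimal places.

100 VLD × 0.8958 = 89.58 WYN
89.58 WYN × 1.408 = 126.12864 BRX
126.12864 BRX × 0.205 = 25.8563712 KRn
25.8563712 KRn × 0.6836 = 17.67541535232 GLM

17.675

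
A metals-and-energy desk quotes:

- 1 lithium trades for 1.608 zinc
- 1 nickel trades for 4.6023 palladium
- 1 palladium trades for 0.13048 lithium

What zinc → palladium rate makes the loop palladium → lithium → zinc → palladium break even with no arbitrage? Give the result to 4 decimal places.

Known legs of the cycle: 0.13048 × 1.608 = 0.20981184
For no arbitrage the full-cycle product must be 1, so the missing rate is 1 / 0.20981184 ≈ 4.766175.

4.7662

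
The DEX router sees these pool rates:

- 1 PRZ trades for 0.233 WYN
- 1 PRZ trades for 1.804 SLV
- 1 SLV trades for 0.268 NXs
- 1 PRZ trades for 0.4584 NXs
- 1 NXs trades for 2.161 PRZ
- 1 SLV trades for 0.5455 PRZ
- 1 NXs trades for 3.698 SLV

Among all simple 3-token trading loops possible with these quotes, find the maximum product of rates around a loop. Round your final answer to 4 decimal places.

SLV→NXs→PRZ→SLV: 0.268 × 2.161 × 1.804 = 1.04478
SLV→PRZ→NXs→SLV: 0.5455 × 0.4584 × 3.698 = 0.92471
Maximum is SLV→NXs→PRZ→SLV at 1.0448; arbitrage exists.

1.0448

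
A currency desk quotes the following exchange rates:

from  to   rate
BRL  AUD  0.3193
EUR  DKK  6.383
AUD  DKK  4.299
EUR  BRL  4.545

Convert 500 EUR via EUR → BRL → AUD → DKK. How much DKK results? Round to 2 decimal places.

500 EUR × 4.545 = 2272.5 BRL
2272.5 BRL × 0.3193 = 725.60925 AUD
725.60925 AUD × 4.299 = 3119.39416575 DKK

3119.39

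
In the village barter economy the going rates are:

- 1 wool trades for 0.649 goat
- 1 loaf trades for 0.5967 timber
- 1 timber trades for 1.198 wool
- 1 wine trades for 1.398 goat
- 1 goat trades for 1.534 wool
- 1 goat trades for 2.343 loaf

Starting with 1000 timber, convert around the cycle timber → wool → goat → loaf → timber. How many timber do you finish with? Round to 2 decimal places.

1000 timber × 1.198 = 1198 wool
1198 wool × 0.649 = 777.502 goat
777.502 goat × 2.343 = 1821.687186 loaf
1821.687186 loaf × 0.5967 = 1087.0007438862 timber

1087.00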